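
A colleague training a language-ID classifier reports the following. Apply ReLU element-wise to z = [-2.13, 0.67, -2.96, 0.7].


ReLU(-2.13) = max(0, -2.13) = 0.0
ReLU(0.67) = max(0, 0.67) = 0.67
ReLU(-2.96) = max(0, -2.96) = 0.0
ReLU(0.7) = max(0, 0.7) = 0.7
result = [0.0, 0.67, 0.0, 0.7]

[0.0, 0.67, 0.0, 0.7]


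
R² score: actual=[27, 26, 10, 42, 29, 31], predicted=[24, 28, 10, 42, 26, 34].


ȳ = 27.5
SS_res = Σ(y-ŷ)² = 31
SS_tot = Σ(y-ȳ)² = 533.5
R² = 1 - SS_res/SS_tot = 1 - 0.0581 = 0.9419

0.9419


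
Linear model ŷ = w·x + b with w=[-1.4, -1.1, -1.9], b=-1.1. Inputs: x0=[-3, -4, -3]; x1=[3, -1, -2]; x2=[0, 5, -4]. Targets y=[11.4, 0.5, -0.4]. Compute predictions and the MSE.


ŷ0 = (-1.4)·(-3) + (-1.1)·(-4) + (-1.9)·(-3) - 1.1 = 13.2
ŷ1 = (-1.4)·(3) + (-1.1)·(-1) + (-1.9)·(-2) - 1.1 = -0.4
ŷ2 = (-1.4)·(0) + (-1.1)·(5) + (-1.9)·(-4) - 1.1 = 1.0
errors² = [3.24, 0.81, 1.96]
MSE = 6.0100/3 = 2.0033

2.0033


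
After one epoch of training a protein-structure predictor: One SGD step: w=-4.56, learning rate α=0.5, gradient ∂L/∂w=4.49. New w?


w_new = w - α·∇
= -4.56 - 0.5·4.49
= -4.56 - 2.245
= -6.805

-6.805


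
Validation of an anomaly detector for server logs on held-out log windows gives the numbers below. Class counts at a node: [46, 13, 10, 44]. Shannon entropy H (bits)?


Probabilities: [46/113, 13/113, 10/113, 44/113] ≈ [0.4071, 0.115, 0.0885, 0.3894]
H = -((46/113)·log₂(46/113) + (13/113)·log₂(13/113) + (10/113)·log₂(10/113) + (44/113)·log₂(44/113))
  = 1.7262 bits

1.7262 bits


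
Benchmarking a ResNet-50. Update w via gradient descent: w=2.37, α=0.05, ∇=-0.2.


w_new = w - α·∇
= 2.37 - 0.05·-0.2
= 2.37 + 0.01
= 2.38

2.38


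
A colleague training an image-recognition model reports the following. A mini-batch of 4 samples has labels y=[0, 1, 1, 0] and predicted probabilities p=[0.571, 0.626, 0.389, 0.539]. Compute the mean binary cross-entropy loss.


L[0] = -ln(1-0.571) = -ln(0.429) = 0.8463
L[1] = -ln(0.626) = 0.4684
L[2] = -ln(0.389) = 0.9442
L[3] = -ln(1-0.539) = -ln(0.461) = 0.7744
mean = (0.8463 + 0.4684 + 0.9442 + 0.7744)/4 = 0.7583

0.7583


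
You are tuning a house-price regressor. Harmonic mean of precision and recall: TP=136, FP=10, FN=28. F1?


Precision = 136/146 = 0.9315
Recall = 136/164 = 0.8293
F1 = 2·P·R/(P+R) = 2·TP/(2·TP+FP+FN) = 272/(272+10+28) = 272/310 = 0.8774

0.8774


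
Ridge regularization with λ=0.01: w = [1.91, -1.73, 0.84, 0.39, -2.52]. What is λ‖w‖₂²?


‖w‖₂² = (1.91)² + (-1.73)² + (0.84)² + (0.39)² + (-2.52)²
     = 3.6481 + 2.9929 + 0.7056 + 0.1521 + 6.3504
     = 13.8491
λ·‖w‖₂² = 0.01·13.8491 = 0.138491

0.138491


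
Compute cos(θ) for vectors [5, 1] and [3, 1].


A·B = 5·3 + 1·1 = 16
‖A‖ = √26 = 5.099, ‖B‖ = √10 = 3.1623
cos = 16/(√26·√10) = 16/√260 = 0.9923

0.9923


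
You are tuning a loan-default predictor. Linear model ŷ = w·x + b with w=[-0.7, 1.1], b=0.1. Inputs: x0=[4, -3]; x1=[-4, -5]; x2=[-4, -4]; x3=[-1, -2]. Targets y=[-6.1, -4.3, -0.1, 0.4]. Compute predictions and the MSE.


ŷ0 = (-0.7)·(4) + (1.1)·(-3) + 0.1 = -6.0
ŷ1 = (-0.7)·(-4) + (1.1)·(-5) + 0.1 = -2.6
ŷ2 = (-0.7)·(-4) + (1.1)·(-4) + 0.1 = -1.5
ŷ3 = (-0.7)·(-1) + (1.1)·(-2) + 0.1 = -1.4
errors² = [0.01, 2.89, 1.96, 3.24]
MSE = 8.1000/4 = 2.025

2.025


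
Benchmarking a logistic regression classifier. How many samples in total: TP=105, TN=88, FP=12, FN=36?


Total = TP + TN + FP + FN
= 105 + 88 + 12 + 36
= 241
(Predicted positive: 117, predicted negative: 124)

241


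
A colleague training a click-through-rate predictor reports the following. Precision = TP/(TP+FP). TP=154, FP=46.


Precision = TP/(TP+FP)
= 154/(154+46)
= 154/200 = 77.0%

77.0%


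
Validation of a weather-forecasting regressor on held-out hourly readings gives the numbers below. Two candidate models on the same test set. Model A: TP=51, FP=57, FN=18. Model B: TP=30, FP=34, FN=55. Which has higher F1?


Model A: P=51/108=0.4722, R=51/69=0.7391, F1=2PR/(P+R)=2TP/(2TP+FP+FN)=102/177=0.5763
Model B: P=30/64=0.4688, R=30/85=0.3529, F1=2PR/(P+R)=2TP/(2TP+FP+FN)=60/149=0.4027
0.5763 > 0.4027 → Model A

Model A


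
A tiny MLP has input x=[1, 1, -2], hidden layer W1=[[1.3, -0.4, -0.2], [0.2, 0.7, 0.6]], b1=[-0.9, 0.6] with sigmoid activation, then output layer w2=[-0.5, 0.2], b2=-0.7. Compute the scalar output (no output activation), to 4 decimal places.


z1[0] = (1.3)·(1) + (-0.4)·(1) + (-0.2)·(-2) - 0.9 = 0.4
z1[1] = (0.2)·(1) + (0.7)·(1) + (0.6)·(-2) + 0.6 = 0.3
h = sigmoid(z1) = [0.5987, 0.5744]
output = (-0.5)·(0.5987) + (0.2)·(0.5744) - 0.7 = -0.8845

-0.8845


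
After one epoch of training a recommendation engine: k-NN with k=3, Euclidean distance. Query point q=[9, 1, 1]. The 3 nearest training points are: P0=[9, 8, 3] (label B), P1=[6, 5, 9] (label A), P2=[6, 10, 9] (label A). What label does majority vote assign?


d(q,P0) = 7.2801  (label B)
d(q,P1) = 9.434  (label A)
d(q,P2) = 12.4097  (label A)
Votes: A=2, B=1
Majority → A

A


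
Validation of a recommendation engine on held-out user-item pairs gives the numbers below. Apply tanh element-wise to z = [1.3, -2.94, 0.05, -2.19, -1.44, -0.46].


tanh(1.3) = 0.8617
tanh(-2.94) = -0.9944
tanh(0.05) = 0.05
tanh(-2.19) = -0.9753
tanh(-1.44) = -0.8937
tanh(-0.46) = -0.4301
result = [0.8617, -0.9944, 0.05, -0.9753, -0.8937, -0.4301]

[0.8617, -0.9944, 0.05, -0.9753, -0.8937, -0.4301]


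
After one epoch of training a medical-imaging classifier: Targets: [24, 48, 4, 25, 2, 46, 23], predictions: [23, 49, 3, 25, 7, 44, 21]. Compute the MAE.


Absolute errors: |24-23|=1, |48-49|=1, |4-3|=1, |25-25|=0, |2-7|=5, |46-44|=2, |23-21|=2
Sum = 12
MAE = 12/7 = 12/7

12/7


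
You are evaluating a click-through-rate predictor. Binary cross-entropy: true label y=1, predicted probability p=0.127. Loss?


BCE = -[y·ln(p) + (1-y)·ln(1-p)]
= -1·ln(0.127) - 0
= -ln(0.127) = 2.0636

2.0636


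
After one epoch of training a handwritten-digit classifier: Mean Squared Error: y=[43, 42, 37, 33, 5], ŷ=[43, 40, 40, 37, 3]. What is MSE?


Squared errors: (43-43)²=0, (42-40)²=4, (37-40)²=9, (33-37)²=16, (5-3)²=4
Sum = 33
MSE = 33/5 = 33/5

33/5


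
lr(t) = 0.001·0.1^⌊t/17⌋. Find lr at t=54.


n_drops = ⌊54/17⌋ = 3
lr = 0.001·0.1^3 = 0.001·0.001 = 0.000001

0.000001


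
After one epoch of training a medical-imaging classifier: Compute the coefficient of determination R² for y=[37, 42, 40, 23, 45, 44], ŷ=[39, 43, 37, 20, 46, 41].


ȳ = 38.5
SS_res = Σ(y-ŷ)² = 33
SS_tot = Σ(y-ȳ)² = 329.5
R² = 1 - SS_res/SS_tot = 1 - 0.1002 = 0.8998

0.8998


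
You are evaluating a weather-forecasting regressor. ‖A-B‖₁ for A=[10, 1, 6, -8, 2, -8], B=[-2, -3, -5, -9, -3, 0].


d = |10+ 2| + |1+ 3| + |6+ 5| + |-8+ 9| + |2+ 3| + |-8-0|
  = 12 + 4 + 11 + 1 + 5 + 8
  = 41

41


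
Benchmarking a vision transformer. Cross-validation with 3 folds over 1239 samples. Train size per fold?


Fold size = 1239/3 = 413
Training per fold = 1239 - 413 = 826

826


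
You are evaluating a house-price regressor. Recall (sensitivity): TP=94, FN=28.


Recall = TP/(TP+FN)
= 94/(94+28)
= 94/122 = 77.05%

77.05%


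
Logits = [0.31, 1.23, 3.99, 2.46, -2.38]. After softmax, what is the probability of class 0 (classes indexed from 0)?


Exponentials: e^0.31=1.3634, e^1.23=3.4212, e^3.99=54.0549, e^2.46=11.7048, e^-2.38=0.0926
Sum = 70.6369
Softmax = [0.0193, 0.0484, 0.7652, 0.1657, 0.0013]
p[0] = 1.3634/70.6369 = 0.0193

0.0193


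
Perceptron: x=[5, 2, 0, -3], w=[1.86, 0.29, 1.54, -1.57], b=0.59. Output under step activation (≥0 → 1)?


z = (5)·(1.86) + (2)·(0.29) + (0)·(1.54) + (-3)·(-1.57) + 0.59
  = 15.18
step(z) = 1 (z≥0)

1


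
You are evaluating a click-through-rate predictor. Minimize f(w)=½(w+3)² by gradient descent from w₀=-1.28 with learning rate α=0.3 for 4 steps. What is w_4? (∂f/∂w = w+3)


step 1: grad = -1.28+3 = 1.72; w = -1.28 - 0.3·(1.72) = -1.796
step 2: grad = -1.796+3 = 1.204; w = -1.796 - 0.3·(1.204) = -2.1572
step 3: grad = -2.1572+3 = 0.8428; w = -2.1572 - 0.3·(0.8428) = -2.41004
step 4: grad = -2.41004+3 = 0.58996; w = -2.41004 - 0.3·(0.58996) = -2.587028

-2.587028


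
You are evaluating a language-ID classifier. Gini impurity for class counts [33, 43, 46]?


Probabilities: [33/122, 43/122, 46/122] ≈ [0.2705, 0.3525, 0.377]
Σpᵢ² = (1089 + 1849 + 2116)/122² = 5054/14884
Gini = 1 - Σpᵢ² = 1 - 5054/14884 = 0.6604

0.6604


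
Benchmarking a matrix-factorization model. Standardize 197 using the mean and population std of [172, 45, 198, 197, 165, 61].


μ = 139.6667, σ = 62.6197
z = (197 - 139.6667)/62.6197 = 0.9156

0.9156


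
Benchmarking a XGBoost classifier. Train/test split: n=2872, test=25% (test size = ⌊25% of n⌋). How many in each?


Test = ⌊2872·25/100⌋ = 718
Train = 2872 - 718 = 2154

Train: 2154, Test: 718


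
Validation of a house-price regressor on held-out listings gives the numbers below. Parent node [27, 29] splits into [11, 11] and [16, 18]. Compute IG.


Parent = [27, 29], H_parent = 0.9991
H_left = 1 (n=22), H_right = 0.9975 (n=34)
H_children = (22/56)·1 + (34/56)·0.9975 = 0.9985
IG = 0.9991 - 0.9985 = 0.0006

0.0006


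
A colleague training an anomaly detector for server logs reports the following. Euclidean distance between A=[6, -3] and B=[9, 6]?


d = √((6-9)² + (-3-6)²)
  = √(9 + 81)
  = √90 = 9.4868

9.4868


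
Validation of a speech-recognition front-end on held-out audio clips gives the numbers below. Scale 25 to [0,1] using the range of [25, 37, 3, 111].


min=3, max=111
(25-3)/(111-3) = 22/108 = 0.2037

0.2037


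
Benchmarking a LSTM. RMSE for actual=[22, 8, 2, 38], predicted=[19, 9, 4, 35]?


MSE = 23/4 = 5.75
RMSE = √(23/4) = 2.3979

2.3979


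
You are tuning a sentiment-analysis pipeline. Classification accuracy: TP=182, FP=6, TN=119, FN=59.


Accuracy = (TP+TN)/(TP+TN+FP+FN)
= (182+119)/(366)
= 301/366 = 82.24%

82.24%


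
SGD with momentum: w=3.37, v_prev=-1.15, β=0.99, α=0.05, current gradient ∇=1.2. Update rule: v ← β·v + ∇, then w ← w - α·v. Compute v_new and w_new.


v_new = 0.99·-1.15 + 1.2 = -1.1385 + 1.2 = 0.0615
w_new = 3.37 - 0.05·0.0615 = 3.37 - 0.003075 = 3.366925

v_new=0.0615, w_new=3.366925


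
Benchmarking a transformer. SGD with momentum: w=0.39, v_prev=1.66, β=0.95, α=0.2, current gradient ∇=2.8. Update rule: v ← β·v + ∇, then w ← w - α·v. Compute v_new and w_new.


v_new = 0.95·1.66 + 2.8 = 1.577 + 2.8 = 4.377
w_new = 0.39 - 0.2·4.377 = 0.39 - 0.8754 = -0.4854

v_new=4.377, w_new=-0.4854


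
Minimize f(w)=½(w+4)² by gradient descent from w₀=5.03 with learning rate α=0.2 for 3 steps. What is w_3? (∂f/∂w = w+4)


step 1: grad = 5.03+4 = 9.03; w = 5.03 - 0.2·(9.03) = 3.224
step 2: grad = 3.224+4 = 7.224; w = 3.224 - 0.2·(7.224) = 1.7792
step 3: grad = 1.7792+4 = 5.7792; w = 1.7792 - 0.2·(5.7792) = 0.62336

0.62336


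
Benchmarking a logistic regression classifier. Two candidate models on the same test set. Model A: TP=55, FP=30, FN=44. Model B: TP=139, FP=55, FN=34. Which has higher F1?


Model A: P=55/85=0.6471, R=55/99=0.5556, F1=2PR/(P+R)=2TP/(2TP+FP+FN)=110/184=0.5978
Model B: P=139/194=0.7165, R=139/173=0.8035, F1=2PR/(P+R)=2TP/(2TP+FP+FN)=278/367=0.7575
0.5978 < 0.7575 → Model B

Model B


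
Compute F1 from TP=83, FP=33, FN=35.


Precision = 83/116 = 0.7155
Recall = 83/118 = 0.7034
F1 = 2·P·R/(P+R) = 2·TP/(2·TP+FP+FN) = 166/(166+33+35) = 166/234 = 0.7094

0.7094


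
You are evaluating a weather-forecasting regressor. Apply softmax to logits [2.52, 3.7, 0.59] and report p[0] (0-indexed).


Exponentials: e^2.52=12.4286, e^3.7=40.4473, e^0.59=1.804
Sum = 54.6799
Softmax = [0.2273, 0.7397, 0.033]
p[0] = 12.4286/54.6799 = 0.2273

0.2273


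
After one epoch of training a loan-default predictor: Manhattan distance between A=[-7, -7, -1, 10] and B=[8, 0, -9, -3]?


d = |-7-8| + |-7-0| + |-1+ 9| + |10+ 3|
  = 15 + 7 + 8 + 13
  = 43

43


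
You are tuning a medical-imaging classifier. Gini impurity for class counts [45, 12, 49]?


Probabilities: [45/106, 12/106, 49/106] ≈ [0.4245, 0.1132, 0.4623]
Σpᵢ² = (2025 + 144 + 2401)/106² = 4570/11236
Gini = 1 - Σpᵢ² = 1 - 4570/11236 = 0.5933

0.5933


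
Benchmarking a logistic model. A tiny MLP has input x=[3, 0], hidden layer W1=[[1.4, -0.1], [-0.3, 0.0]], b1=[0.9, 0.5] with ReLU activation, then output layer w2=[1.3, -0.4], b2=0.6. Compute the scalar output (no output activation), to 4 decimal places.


z1[0] = (1.4)·(3) + (-0.1)·(0) + 0.9 = 5.1
z1[1] = (-0.3)·(3) + (0.0)·(0) + 0.5 = -0.4
h = ReLU(z1) = [5.1, 0.0]
output = (1.3)·(5.1) + (-0.4)·(0.0) + 0.6 = 7.23

7.23


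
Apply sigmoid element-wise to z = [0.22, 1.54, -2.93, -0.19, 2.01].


σ(0.22) = 1/(1+e^-0.22) = 0.5548
σ(1.54) = 1/(1+e^-1.54) = 0.8235
σ(-2.93) = 1/(1+e^2.93) = 0.0507
σ(-0.19) = 1/(1+e^0.19) = 0.4526
σ(2.01) = 1/(1+e^-2.01) = 0.8818
result = [0.5548, 0.8235, 0.0507, 0.4526, 0.8818]

[0.5548, 0.8235, 0.0507, 0.4526, 0.8818]


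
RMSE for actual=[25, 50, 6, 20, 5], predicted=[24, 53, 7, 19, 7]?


MSE = 16/5 = 3.2
RMSE = √(16/5) = 1.7889

1.7889


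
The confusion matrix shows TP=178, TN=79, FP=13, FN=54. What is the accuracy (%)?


Accuracy = (TP+TN)/(TP+TN+FP+FN)
= (178+79)/(324)
= 257/324 = 79.32%

79.32%


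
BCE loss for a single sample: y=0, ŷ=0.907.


BCE = -[y·ln(p) + (1-y)·ln(1-p)]
= -0 - 1·ln(1-0.907)
= -ln(0.093) = 2.3752

2.3752


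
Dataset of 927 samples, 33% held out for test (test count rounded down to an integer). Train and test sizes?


Test = ⌊927·33/100⌋ = 305
Train = 927 - 305 = 622

Train: 622, Test: 305


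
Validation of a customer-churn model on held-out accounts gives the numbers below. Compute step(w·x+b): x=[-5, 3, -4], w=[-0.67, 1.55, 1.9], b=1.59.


z = (-5)·(-0.67) + (3)·(1.55) + (-4)·(1.9) + 1.59
  = 1.99
step(z) = 1 (z≥0)

1


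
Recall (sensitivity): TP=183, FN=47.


Recall = TP/(TP+FN)
= 183/(183+47)
= 183/230 = 79.57%

79.57%


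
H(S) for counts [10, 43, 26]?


Probabilities: [10/79, 43/79, 26/79] ≈ [0.1266, 0.5443, 0.3291]
H = -((10/79)·log₂(10/79) + (43/79)·log₂(43/79) + (26/79)·log₂(26/79))
  = 1.3828 bits

1.3828 bits


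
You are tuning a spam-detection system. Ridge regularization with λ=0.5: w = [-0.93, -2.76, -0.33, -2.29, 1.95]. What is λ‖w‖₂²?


‖w‖₂² = (-0.93)² + (-2.76)² + (-0.33)² + (-2.29)² + (1.95)²
     = 0.8649 + 7.6176 + 0.1089 + 5.2441 + 3.8025
     = 17.638
λ·‖w‖₂² = 0.5·17.638 = 8.819

8.819


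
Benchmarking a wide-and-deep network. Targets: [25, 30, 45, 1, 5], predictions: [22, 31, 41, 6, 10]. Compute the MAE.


Absolute errors: |25-22|=3, |30-31|=1, |45-41|=4, |1-6|=5, |5-10|=5
Sum = 18
MAE = 18/5 = 18/5

18/5


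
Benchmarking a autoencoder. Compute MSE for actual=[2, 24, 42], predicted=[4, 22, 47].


Squared errors: (2-4)²=4, (24-22)²=4, (42-47)²=25
Sum = 33
MSE = 33/3 = 11

11


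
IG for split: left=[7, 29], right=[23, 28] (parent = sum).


Parent = [30, 57], H_parent = 0.9294
H_left = 0.7107 (n=36), H_right = 0.9931 (n=51)
H_children = (36/87)·0.7107 + (51/87)·0.9931 = 0.8762
IG = 0.9294 - 0.8762 = 0.0532

0.0532


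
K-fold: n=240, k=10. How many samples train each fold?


Fold size = 240/10 = 24
Training per fold = 240 - 24 = 216

216


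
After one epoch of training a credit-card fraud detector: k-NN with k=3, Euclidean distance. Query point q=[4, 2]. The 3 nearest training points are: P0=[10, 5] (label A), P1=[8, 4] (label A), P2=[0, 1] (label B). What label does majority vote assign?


d(q,P0) = 6.7082  (label A)
d(q,P1) = 4.4721  (label A)
d(q,P2) = 4.1231  (label B)
Votes: A=2, B=1
Majority → A

A


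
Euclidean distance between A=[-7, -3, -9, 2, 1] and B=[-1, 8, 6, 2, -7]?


d = √((-7+ 1)² + (-3-8)² + (-9-6)² + (2-2)² + (1+ 7)²)
  = √(36 + 121 + 225 + 0 + 64)
  = √446 = 21.1187

21.1187


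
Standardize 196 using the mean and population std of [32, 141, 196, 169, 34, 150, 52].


μ = 110.5714, σ = 63.9863
z = (196 - 110.5714)/63.9863 = 1.3351

1.3351


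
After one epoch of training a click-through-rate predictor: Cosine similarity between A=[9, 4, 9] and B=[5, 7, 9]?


A·B = 9·5 + 4·7 + 9·9 = 154
‖A‖ = √178 = 13.3417, ‖B‖ = √155 = 12.4499
cos = 154/(√178·√155) = 154/√27590 = 0.9271

0.9271


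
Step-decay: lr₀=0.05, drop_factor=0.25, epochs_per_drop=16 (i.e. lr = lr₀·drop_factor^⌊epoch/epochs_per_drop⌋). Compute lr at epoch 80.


n_drops = ⌊80/16⌋ = 5
lr = 0.05·0.25^5 = 0.05·0.0009765625 = 0.000048828125

0.000048828125


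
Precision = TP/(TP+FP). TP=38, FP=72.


Precision = TP/(TP+FP)
= 38/(38+72)
= 38/110 = 34.55%

34.55%


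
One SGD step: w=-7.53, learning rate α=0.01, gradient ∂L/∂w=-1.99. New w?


w_new = w - α·∇
= -7.53 - 0.01·-1.99
= -7.53 + 0.0199
= -7.5101

-7.5101


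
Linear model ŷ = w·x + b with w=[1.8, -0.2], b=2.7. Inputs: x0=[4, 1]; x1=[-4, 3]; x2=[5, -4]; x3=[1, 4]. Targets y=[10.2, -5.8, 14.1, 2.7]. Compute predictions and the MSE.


ŷ0 = (1.8)·(4) + (-0.2)·(1) + 2.7 = 9.7
ŷ1 = (1.8)·(-4) + (-0.2)·(3) + 2.7 = -5.1
ŷ2 = (1.8)·(5) + (-0.2)·(-4) + 2.7 = 12.5
ŷ3 = (1.8)·(1) + (-0.2)·(4) + 2.7 = 3.7
errors² = [0.25, 0.49, 2.56, 1.0]
MSE = 4.3000/4 = 1.075

1.075


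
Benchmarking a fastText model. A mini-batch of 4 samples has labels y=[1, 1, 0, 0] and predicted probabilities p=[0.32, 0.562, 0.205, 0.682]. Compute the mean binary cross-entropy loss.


L[0] = -ln(0.32) = 1.1394
L[1] = -ln(0.562) = 0.5763
L[2] = -ln(1-0.205) = -ln(0.795) = 0.2294
L[3] = -ln(1-0.682) = -ln(0.318) = 1.1457
mean = (1.1394 + 0.5763 + 0.2294 + 1.1457)/4 = 0.7727

0.7727


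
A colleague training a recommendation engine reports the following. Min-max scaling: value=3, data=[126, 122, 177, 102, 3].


min=3, max=177
(3-3)/(177-3) = 0/174 = 0.0

0.0


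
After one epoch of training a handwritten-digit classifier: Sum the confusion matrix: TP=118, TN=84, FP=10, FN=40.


Total = TP + TN + FP + FN
= 118 + 84 + 10 + 40
= 252
(Predicted positive: 128, predicted negative: 124)

252


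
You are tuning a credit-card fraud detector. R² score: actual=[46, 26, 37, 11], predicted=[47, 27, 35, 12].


ȳ = 30
SS_res = Σ(y-ŷ)² = 7
SS_tot = Σ(y-ȳ)² = 682
R² = 1 - SS_res/SS_tot = 1 - 0.0103 = 0.9897

0.9897


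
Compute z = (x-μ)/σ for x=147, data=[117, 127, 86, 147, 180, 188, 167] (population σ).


μ = 144.5714, σ = 34.121
z = (147 - 144.5714)/34.121 = 0.0712

0.0712


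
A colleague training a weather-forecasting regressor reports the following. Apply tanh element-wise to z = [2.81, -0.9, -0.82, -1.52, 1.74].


tanh(2.81) = 0.9928
tanh(-0.9) = -0.7163
tanh(-0.82) = -0.6751
tanh(-1.52) = -0.9087
tanh(1.74) = 0.9402
result = [0.9928, -0.7163, -0.6751, -0.9087, 0.9402]

[0.9928, -0.7163, -0.6751, -0.9087, 0.9402]


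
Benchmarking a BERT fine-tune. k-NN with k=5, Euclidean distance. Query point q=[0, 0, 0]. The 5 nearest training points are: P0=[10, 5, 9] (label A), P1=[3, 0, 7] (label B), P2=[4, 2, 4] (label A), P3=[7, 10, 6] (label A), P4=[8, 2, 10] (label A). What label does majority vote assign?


d(q,P0) = 14.3527  (label A)
d(q,P1) = 7.6158  (label B)
d(q,P2) = 6.0  (label A)
d(q,P3) = 13.6015  (label A)
d(q,P4) = 12.9615  (label A)
Votes: A=4, B=1
Majority → A

A


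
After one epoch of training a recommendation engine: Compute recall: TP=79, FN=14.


Recall = TP/(TP+FN)
= 79/(79+14)
= 79/93 = 84.95%

84.95%


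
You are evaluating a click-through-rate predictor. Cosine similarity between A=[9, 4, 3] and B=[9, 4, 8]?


A·B = 9·9 + 4·4 + 3·8 = 121
‖A‖ = √106 = 10.2956, ‖B‖ = √161 = 12.6886
cos = 121/(√106·√161) = 121/√17066 = 0.9262

0.9262


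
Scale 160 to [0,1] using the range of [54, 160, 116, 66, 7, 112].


min=7, max=160
(160-7)/(160-7) = 153/153 = 1.0

1.0


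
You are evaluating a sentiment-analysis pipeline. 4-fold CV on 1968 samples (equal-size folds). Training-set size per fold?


Fold size = 1968/4 = 492
Training per fold = 1968 - 492 = 1476

1476


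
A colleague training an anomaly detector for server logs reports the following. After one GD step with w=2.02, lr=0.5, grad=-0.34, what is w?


w_new = w - α·∇
= 2.02 - 0.5·-0.34
= 2.02 + 0.17
= 2.19

2.19


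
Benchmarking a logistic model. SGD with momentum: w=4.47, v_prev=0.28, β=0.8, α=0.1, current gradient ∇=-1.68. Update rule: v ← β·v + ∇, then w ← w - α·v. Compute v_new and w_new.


v_new = 0.8·0.28 - 1.68 = 0.224 - 1.68 = -1.456
w_new = 4.47 - 0.1·-1.456 = 4.47 + 0.1456 = 4.6156

v_new=-1.456, w_new=4.6156


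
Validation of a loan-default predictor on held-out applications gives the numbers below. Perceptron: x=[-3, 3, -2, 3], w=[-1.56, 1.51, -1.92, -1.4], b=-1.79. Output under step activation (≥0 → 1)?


z = (-3)·(-1.56) + (3)·(1.51) + (-2)·(-1.92) + (3)·(-1.4) - 1.79
  = 7.06
step(z) = 1 (z≥0)

1


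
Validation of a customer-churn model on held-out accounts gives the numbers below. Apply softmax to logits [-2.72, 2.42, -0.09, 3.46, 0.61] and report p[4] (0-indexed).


Exponentials: e^-2.72=0.0659, e^2.42=11.2459, e^-0.09=0.9139, e^3.46=31.817, e^0.61=1.8404
Sum = 45.8831
Softmax = [0.0014, 0.2451, 0.0199, 0.6934, 0.0401]
p[4] = 1.8404/45.8831 = 0.0401

0.0401


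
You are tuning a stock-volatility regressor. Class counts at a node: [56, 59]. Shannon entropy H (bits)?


Probabilities: [56/115, 59/115] ≈ [0.487, 0.513]
H = -((56/115)·log₂(56/115) + (59/115)·log₂(59/115))
  = 0.9995 bits

0.9995 bits


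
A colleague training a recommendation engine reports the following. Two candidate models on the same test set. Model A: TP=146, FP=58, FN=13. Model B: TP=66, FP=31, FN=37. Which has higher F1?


Model A: P=146/204=0.7157, R=146/159=0.9182, F1=2PR/(P+R)=2TP/(2TP+FP+FN)=292/363=0.8044
Model B: P=66/97=0.6804, R=66/103=0.6408, F1=2PR/(P+R)=2TP/(2TP+FP+FN)=132/200=0.66
0.8044 > 0.66 → Model A

Model A


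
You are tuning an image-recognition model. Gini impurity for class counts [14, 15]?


Probabilities: [14/29, 15/29] ≈ [0.4828, 0.5172]
Σpᵢ² = (196 + 225)/29² = 421/841
Gini = 1 - Σpᵢ² = 1 - 421/841 = 0.4994

0.4994


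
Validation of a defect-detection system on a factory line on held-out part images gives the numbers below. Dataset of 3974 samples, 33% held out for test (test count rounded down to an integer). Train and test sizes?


Test = ⌊3974·33/100⌋ = 1311
Train = 3974 - 1311 = 2663

Train: 2663, Test: 1311


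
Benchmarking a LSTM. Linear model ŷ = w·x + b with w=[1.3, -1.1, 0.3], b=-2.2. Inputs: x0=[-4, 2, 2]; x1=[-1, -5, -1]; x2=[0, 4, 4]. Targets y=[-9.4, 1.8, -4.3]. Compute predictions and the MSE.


ŷ0 = (1.3)·(-4) + (-1.1)·(2) + (0.3)·(2) - 2.2 = -9.0
ŷ1 = (1.3)·(-1) + (-1.1)·(-5) + (0.3)·(-1) - 2.2 = 1.7
ŷ2 = (1.3)·(0) + (-1.1)·(4) + (0.3)·(4) - 2.2 = -5.4
errors² = [0.16, 0.01, 1.21]
MSE = 1.3800/3 = 0.46

0.46


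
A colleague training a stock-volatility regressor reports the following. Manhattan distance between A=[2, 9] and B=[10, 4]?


d = |2-10| + |9-4|
  = 8 + 5
  = 13

13


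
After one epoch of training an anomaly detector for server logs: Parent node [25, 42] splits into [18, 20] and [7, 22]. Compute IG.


Parent = [25, 42], H_parent = 0.953
H_left = 0.998 (n=38), H_right = 0.7973 (n=29)
H_children = (38/67)·0.998 + (29/67)·0.7973 = 0.9111
IG = 0.953 - 0.9111 = 0.0419

0.0419


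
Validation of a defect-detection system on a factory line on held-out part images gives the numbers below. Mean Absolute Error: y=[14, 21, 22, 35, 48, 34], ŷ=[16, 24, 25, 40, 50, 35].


Absolute errors: |14-16|=2, |21-24|=3, |22-25|=3, |35-40|=5, |48-50|=2, |34-35|=1
Sum = 16
MAE = 16/6 = 8/3

8/3


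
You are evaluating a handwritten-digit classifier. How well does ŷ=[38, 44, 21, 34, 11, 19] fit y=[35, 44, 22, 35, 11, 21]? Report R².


ȳ = 28
SS_res = Σ(y-ŷ)² = 15
SS_tot = Σ(y-ȳ)² = 728
R² = 1 - SS_res/SS_tot = 1 - 0.0206 = 0.9794

0.9794


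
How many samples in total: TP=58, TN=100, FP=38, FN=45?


Total = TP + TN + FP + FN
= 58 + 100 + 38 + 45
= 241
(Predicted positive: 96, predicted negative: 145)

241


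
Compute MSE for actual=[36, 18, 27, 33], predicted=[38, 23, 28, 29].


Squared errors: (36-38)²=4, (18-23)²=25, (27-28)²=1, (33-29)²=16
Sum = 46
MSE = 46/4 = 23/2

23/2


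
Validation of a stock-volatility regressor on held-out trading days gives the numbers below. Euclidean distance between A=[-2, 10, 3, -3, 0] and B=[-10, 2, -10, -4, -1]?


d = √((-2+ 10)² + (10-2)² + (3+ 10)² + (-3+ 4)² + (0+ 1)²)
  = √(64 + 64 + 169 + 1 + 1)
  = √299 = 17.2916

17.2916


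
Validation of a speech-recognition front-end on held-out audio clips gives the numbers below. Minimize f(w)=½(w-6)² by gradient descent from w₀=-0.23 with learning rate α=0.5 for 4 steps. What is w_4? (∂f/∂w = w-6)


step 1: grad = -0.23-6 = -6.23; w = -0.23 - 0.5·(-6.23) = 2.885
step 2: grad = 2.885-6 = -3.115; w = 2.885 - 0.5·(-3.115) = 4.4425
step 3: grad = 4.4425-6 = -1.5575; w = 4.4425 - 0.5·(-1.5575) = 5.22125
step 4: grad = 5.22125-6 = -0.77875; w = 5.22125 - 0.5·(-0.77875) = 5.610625

5.610625


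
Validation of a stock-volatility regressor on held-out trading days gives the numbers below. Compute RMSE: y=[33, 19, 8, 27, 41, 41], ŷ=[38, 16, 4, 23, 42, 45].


MSE = 83/6 = 13.8333
RMSE = √(83/6) = 3.7193

3.7193


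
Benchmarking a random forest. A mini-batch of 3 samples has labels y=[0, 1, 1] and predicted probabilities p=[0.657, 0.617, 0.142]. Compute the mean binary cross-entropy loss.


L[0] = -ln(1-0.657) = -ln(0.343) = 1.07
L[1] = -ln(0.617) = 0.4829
L[2] = -ln(0.142) = 1.9519
mean = (1.07 + 0.4829 + 1.9519)/3 = 1.1683

1.1683


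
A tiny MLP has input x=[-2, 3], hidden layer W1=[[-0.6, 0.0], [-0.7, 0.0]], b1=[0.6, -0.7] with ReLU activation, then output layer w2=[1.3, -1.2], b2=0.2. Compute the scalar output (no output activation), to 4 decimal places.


z1[0] = (-0.6)·(-2) + (0.0)·(3) + 0.6 = 1.8
z1[1] = (-0.7)·(-2) + (0.0)·(3) - 0.7 = 0.7
h = ReLU(z1) = [1.8, 0.7]
output = (1.3)·(1.8) + (-1.2)·(0.7) + 0.2 = 1.7

1.7


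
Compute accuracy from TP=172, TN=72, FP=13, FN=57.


Accuracy = (TP+TN)/(TP+TN+FP+FN)
= (172+72)/(314)
= 244/314 = 77.71%

77.71%


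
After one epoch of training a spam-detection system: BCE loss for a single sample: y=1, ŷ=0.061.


BCE = -[y·ln(p) + (1-y)·ln(1-p)]
= -1·ln(0.061) - 0
= -ln(0.061) = 2.7969

2.7969


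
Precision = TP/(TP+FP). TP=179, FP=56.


Precision = TP/(TP+FP)
= 179/(179+56)
= 179/235 = 76.17%

76.17%


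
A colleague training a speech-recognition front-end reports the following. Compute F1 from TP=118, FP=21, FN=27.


Precision = 118/139 = 0.8489
Recall = 118/145 = 0.8138
F1 = 2·P·R/(P+R) = 2·TP/(2·TP+FP+FN) = 236/(236+21+27) = 236/284 = 0.831

0.831


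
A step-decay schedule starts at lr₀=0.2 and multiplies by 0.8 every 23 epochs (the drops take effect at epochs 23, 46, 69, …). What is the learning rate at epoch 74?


n_drops = ⌊74/23⌋ = 3
lr = 0.2·0.8^3 = 0.2·0.512 = 0.1024

0.1024


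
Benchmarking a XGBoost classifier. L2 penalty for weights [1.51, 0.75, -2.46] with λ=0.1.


‖w‖₂² = (1.51)² + (0.75)² + (-2.46)²
     = 2.2801 + 0.5625 + 6.0516
     = 8.8942
λ·‖w‖₂² = 0.1·8.8942 = 0.88942

0.88942


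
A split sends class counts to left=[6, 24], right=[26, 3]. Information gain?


Parent = [32, 27], H_parent = 0.9948
H_left = 0.7219 (n=30), H_right = 0.4798 (n=29)
H_children = (30/59)·0.7219 + (29/59)·0.4798 = 0.6029
IG = 0.9948 - 0.6029 = 0.3919

0.3919


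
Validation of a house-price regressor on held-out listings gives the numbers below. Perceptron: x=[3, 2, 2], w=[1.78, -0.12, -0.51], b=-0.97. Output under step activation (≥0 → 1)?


z = (3)·(1.78) + (2)·(-0.12) + (2)·(-0.51) - 0.97
  = 3.11
step(z) = 1 (z≥0)

1


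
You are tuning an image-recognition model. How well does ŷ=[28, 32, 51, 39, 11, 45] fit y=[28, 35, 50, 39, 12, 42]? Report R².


ȳ = 34.3333
SS_res = Σ(y-ŷ)² = 20
SS_tot = Σ(y-ȳ)² = 865.33
R² = 1 - SS_res/SS_tot = 1 - 0.0231 = 0.9769

0.9769


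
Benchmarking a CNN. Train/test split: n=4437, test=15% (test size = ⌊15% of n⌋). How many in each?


Test = ⌊4437·15/100⌋ = 665
Train = 4437 - 665 = 3772

Train: 3772, Test: 665


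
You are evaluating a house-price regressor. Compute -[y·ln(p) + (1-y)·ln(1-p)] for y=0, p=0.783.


BCE = -[y·ln(p) + (1-y)·ln(1-p)]
= -0 - 1·ln(1-0.783)
= -ln(0.217) = 1.5279

1.5279


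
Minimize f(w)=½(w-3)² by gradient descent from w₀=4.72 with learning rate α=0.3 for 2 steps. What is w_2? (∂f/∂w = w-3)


step 1: grad = 4.72-3 = 1.72; w = 4.72 - 0.3·(1.72) = 4.204
step 2: grad = 4.204-3 = 1.204; w = 4.204 - 0.3·(1.204) = 3.8428

3.8428


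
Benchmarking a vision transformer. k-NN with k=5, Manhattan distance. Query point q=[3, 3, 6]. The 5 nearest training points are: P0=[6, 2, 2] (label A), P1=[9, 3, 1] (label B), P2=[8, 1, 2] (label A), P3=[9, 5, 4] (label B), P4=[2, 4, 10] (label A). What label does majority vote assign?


d(q,P0) = 8  (label A)
d(q,P1) = 11  (label B)
d(q,P2) = 11  (label A)
d(q,P3) = 10  (label B)
d(q,P4) = 6  (label A)
Votes: A=3, B=2
Majority → A

A


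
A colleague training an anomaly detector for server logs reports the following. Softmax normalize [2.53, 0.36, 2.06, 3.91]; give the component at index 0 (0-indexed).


Exponentials: e^2.53=12.5535, e^0.36=1.4333, e^2.06=7.846, e^3.91=49.899
Sum = 71.7318
Softmax = [0.175, 0.02, 0.1094, 0.6956]
p[0] = 12.5535/71.7318 = 0.175

0.175


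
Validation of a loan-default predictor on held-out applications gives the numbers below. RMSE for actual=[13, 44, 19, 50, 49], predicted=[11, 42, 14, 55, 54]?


MSE = 83/5 = 16.6
RMSE = √(83/5) = 4.0743

4.0743


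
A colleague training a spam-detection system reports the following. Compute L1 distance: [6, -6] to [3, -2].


d = |6-3| + |-6+ 2|
  = 3 + 4
  = 7

7


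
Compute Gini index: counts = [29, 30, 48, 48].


Probabilities: [29/155, 30/155, 48/155, 48/155] ≈ [0.1871, 0.1935, 0.3097, 0.3097]
Σpᵢ² = (841 + 900 + 2304 + 2304)/155² = 6349/24025
Gini = 1 - Σpᵢ² = 1 - 6349/24025 = 0.7357

0.7357


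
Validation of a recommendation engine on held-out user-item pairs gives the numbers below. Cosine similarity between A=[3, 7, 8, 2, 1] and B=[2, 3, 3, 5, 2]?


A·B = 3·2 + 7·3 + 8·3 + 2·5 + 1·2 = 63
‖A‖ = √127 = 11.2694, ‖B‖ = √51 = 7.1414
cos = 63/(√127·√51) = 63/√6477 = 0.7828

0.7828


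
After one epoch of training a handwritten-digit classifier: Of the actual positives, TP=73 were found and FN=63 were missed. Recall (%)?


Recall = TP/(TP+FN)
= 73/(73+63)
= 73/136 = 53.68%

53.68%


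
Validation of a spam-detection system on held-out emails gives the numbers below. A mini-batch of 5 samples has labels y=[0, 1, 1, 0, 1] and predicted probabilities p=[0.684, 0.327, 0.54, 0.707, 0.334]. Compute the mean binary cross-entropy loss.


L[0] = -ln(1-0.684) = -ln(0.316) = 1.152
L[1] = -ln(0.327) = 1.1178
L[2] = -ln(0.54) = 0.6162
L[3] = -ln(1-0.707) = -ln(0.293) = 1.2276
L[4] = -ln(0.334) = 1.0966
mean = (1.152 + 1.1178 + 0.6162 + 1.2276 + 1.0966)/5 = 1.042

1.042


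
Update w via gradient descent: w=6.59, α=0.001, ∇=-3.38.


w_new = w - α·∇
= 6.59 - 0.001·-3.38
= 6.59 + 0.00338
= 6.59338

6.59338


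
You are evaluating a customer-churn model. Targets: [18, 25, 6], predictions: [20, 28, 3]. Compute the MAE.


Absolute errors: |18-20|=2, |25-28|=3, |6-3|=3
Sum = 8
MAE = 8/3 = 8/3

8/3


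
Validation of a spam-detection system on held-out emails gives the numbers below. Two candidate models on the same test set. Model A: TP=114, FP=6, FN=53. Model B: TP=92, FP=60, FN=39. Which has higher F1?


Model A: P=114/120=0.95, R=114/167=0.6826, F1=2PR/(P+R)=2TP/(2TP+FP+FN)=228/287=0.7944
Model B: P=92/152=0.6053, R=92/131=0.7023, F1=2PR/(P+R)=2TP/(2TP+FP+FN)=184/283=0.6502
0.7944 > 0.6502 → Model A

Model A


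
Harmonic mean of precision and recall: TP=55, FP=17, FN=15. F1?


Precision = 55/72 = 0.7639
Recall = 55/70 = 0.7857
F1 = 2·P·R/(P+R) = 2·TP/(2·TP+FP+FN) = 110/(110+17+15) = 110/142 = 0.7746

0.7746


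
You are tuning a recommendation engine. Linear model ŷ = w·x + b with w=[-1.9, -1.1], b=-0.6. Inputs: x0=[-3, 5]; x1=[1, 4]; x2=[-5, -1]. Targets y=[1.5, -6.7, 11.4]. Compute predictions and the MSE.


ŷ0 = (-1.9)·(-3) + (-1.1)·(5) - 0.6 = -0.4
ŷ1 = (-1.9)·(1) + (-1.1)·(4) - 0.6 = -6.9
ŷ2 = (-1.9)·(-5) + (-1.1)·(-1) - 0.6 = 10.0
errors² = [3.61, 0.04, 1.96]
MSE = 5.6100/3 = 1.87

1.87


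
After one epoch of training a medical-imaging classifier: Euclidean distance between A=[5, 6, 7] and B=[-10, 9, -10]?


d = √((5+ 10)² + (6-9)² + (7+ 10)²)
  = √(225 + 9 + 289)
  = √523 = 22.8692

22.8692


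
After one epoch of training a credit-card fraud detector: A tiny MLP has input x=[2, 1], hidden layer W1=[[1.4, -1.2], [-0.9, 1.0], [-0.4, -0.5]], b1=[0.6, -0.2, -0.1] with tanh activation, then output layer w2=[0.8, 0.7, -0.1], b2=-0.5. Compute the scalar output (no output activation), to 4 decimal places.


z1[0] = (1.4)·(2) + (-1.2)·(1) + 0.6 = 2.2
z1[1] = (-0.9)·(2) + (1.0)·(1) - 0.2 = -1.0
z1[2] = (-0.4)·(2) + (-0.5)·(1) - 0.1 = -1.4
h = tanh(z1) = [0.9757, -0.7616, -0.8854]
output = (0.8)·(0.9757) + (0.7)·(-0.7616) + (-0.1)·(-0.8854) - 0.5 = -0.164

-0.164


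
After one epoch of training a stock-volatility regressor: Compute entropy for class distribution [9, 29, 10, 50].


Probabilities: [9/98, 29/98, 10/98, 50/98] ≈ [0.0918, 0.2959, 0.102, 0.5102]
H = -((9/98)·log₂(9/98) + (29/98)·log₂(29/98) + (10/98)·log₂(10/98) + (50/98)·log₂(50/98))
  = 1.6675 bits

1.6675 bits


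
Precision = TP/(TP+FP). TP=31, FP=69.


Precision = TP/(TP+FP)
= 31/(31+69)
= 31/100 = 31.0%

31.0%


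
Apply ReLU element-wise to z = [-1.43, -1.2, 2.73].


ReLU(-1.43) = max(0, -1.43) = 0.0
ReLU(-1.2) = max(0, -1.2) = 0.0
ReLU(2.73) = max(0, 2.73) = 2.73
result = [0.0, 0.0, 2.73]

[0.0, 0.0, 2.73]


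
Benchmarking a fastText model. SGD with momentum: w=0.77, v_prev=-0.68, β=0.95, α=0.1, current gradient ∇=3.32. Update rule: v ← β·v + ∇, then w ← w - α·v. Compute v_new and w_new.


v_new = 0.95·-0.68 + 3.32 = -0.646 + 3.32 = 2.674
w_new = 0.77 - 0.1·2.674 = 0.77 - 0.2674 = 0.5026

v_new=2.674, w_new=0.5026


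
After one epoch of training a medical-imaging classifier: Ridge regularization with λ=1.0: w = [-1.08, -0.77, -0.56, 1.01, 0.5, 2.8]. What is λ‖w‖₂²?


‖w‖₂² = (-1.08)² + (-0.77)² + (-0.56)² + (1.01)² + (0.5)² + (2.8)²
     = 1.1664 + 0.5929 + 0.3136 + 1.0201 + 0.25 + 7.84
     = 11.183
λ·‖w‖₂² = 1.0·11.183 = 11.183

11.183


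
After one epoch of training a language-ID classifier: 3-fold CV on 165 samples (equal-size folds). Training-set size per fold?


Fold size = 165/3 = 55
Training per fold = 165 - 55 = 110

110


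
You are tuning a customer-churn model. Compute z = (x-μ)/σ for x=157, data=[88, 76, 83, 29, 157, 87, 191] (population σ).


μ = 101.5714, σ = 50.3299
z = (157 - 101.5714)/50.3299 = 1.1013

1.1013


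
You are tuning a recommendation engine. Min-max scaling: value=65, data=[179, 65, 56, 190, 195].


min=56, max=195
(65-56)/(195-56) = 9/139 = 0.0647

0.0647


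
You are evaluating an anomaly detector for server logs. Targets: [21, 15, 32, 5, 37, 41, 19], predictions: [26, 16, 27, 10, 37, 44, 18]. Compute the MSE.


Squared errors: (21-26)²=25, (15-16)²=1, (32-27)²=25, (5-10)²=25, (37-37)²=0, (41-44)²=9, (19-18)²=1
Sum = 86
MSE = 86/7 = 86/7

86/7


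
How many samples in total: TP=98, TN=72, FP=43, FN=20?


Total = TP + TN + FP + FN
= 98 + 72 + 43 + 20
= 233
(Predicted positive: 141, predicted negative: 92)

233


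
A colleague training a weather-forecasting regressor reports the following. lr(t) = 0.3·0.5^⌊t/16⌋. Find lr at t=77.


n_drops = ⌊77/16⌋ = 4
lr = 0.3·0.5^4 = 0.3·0.0625 = 0.01875

0.01875


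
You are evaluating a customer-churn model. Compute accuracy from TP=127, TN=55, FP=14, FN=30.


Accuracy = (TP+TN)/(TP+TN+FP+FN)
= (127+55)/(226)
= 182/226 = 80.53%

80.53%


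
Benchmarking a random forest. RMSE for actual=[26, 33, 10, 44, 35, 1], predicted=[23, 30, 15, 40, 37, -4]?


MSE = 88/6 = 14.6667
RMSE = √(88/6) = 3.8297

3.8297


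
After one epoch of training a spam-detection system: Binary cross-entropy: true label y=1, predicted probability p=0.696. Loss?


BCE = -[y·ln(p) + (1-y)·ln(1-p)]
= -1·ln(0.696) - 0
= -ln(0.696) = 0.3624

0.3624


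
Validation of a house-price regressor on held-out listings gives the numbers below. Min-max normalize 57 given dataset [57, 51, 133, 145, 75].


min=51, max=145
(57-51)/(145-51) = 6/94 = 0.0638

0.0638


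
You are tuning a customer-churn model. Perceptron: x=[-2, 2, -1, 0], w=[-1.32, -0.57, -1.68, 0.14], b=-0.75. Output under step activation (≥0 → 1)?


z = (-2)·(-1.32) + (2)·(-0.57) + (-1)·(-1.68) + (0)·(0.14) - 0.75
  = 2.43
step(z) = 1 (z≥0)

1


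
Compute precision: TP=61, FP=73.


Precision = TP/(TP+FP)
= 61/(61+73)
= 61/134 = 45.52%

45.52%


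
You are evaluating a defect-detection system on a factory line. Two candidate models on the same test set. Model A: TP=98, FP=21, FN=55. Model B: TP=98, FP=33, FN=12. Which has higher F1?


Model A: P=98/119=0.8235, R=98/153=0.6405, F1=2PR/(P+R)=2TP/(2TP+FP+FN)=196/272=0.7206
Model B: P=98/131=0.7481, R=98/110=0.8909, F1=2PR/(P+R)=2TP/(2TP+FP+FN)=196/241=0.8133
0.7206 < 0.8133 → Model B

Model B


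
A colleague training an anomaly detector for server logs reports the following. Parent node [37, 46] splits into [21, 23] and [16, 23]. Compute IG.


Parent = [37, 46], H_parent = 0.9915
H_left = 0.9985 (n=44), H_right = 0.9766 (n=39)
H_children = (44/83)·0.9985 + (39/83)·0.9766 = 0.9882
IG = 0.9915 - 0.9882 = 0.0033

0.0033


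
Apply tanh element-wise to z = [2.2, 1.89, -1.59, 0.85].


tanh(2.2) = 0.9757
tanh(1.89) = 0.9554
tanh(-1.59) = -0.9201
tanh(0.85) = 0.6911
result = [0.9757, 0.9554, -0.9201, 0.6911]

[0.9757, 0.9554, -0.9201, 0.6911]


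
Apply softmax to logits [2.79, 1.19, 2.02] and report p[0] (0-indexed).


Exponentials: e^2.79=16.281, e^1.19=3.2871, e^2.02=7.5383
Sum = 27.1064
Softmax = [0.6006, 0.1213, 0.2781]
p[0] = 16.281/27.1064 = 0.6006

0.6006


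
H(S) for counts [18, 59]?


Probabilities: [18/77, 59/77] ≈ [0.2338, 0.7662]
H = -((18/77)·log₂(18/77) + (59/77)·log₂(59/77))
  = 0.7845 bits

0.7845 bits


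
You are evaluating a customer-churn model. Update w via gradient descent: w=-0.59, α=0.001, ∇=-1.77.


w_new = w - α·∇
= -0.59 - 0.001·-1.77
= -0.59 + 0.00177
= -0.58823

-0.58823


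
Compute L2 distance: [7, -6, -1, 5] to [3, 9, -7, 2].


d = √((7-3)² + (-6-9)² + (-1+ 7)² + (5-2)²)
  = √(16 + 225 + 36 + 9)
  = √286 = 16.9115

16.9115


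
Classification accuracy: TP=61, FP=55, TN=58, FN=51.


Accuracy = (TP+TN)/(TP+TN+FP+FN)
= (61+58)/(225)
= 119/225 = 52.89%

52.89%


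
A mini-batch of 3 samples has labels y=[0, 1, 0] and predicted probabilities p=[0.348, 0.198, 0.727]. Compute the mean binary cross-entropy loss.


L[0] = -ln(1-0.348) = -ln(0.652) = 0.4277
L[1] = -ln(0.198) = 1.6195
L[2] = -ln(1-0.727) = -ln(0.273) = 1.2983
mean = (0.4277 + 1.6195 + 1.2983)/3 = 1.1152

1.1152
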